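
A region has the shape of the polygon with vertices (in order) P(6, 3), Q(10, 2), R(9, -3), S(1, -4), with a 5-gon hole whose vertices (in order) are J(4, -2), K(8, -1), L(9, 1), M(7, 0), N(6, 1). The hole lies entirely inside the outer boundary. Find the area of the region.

Outer boundary:
Apply the surveyor's formula: 2A = Σ (x_i·y_{i+1} − x_{i+1}·y_i), indices taken mod 4.
Σ = (-18) + (-48) + (-33) + (27) = -72
Area = |Σ|/2 = 36.
Hole:
Apply the surveyor's formula: 2A = Σ (x_i·y_{i+1} − x_{i+1}·y_i), indices taken mod 5.
Σ = (12) + (17) + (-7) + (7) + (-16) = 13
Area = |Σ|/2 = 6.5.
Net area = 36 − 6.5 = 29.5.

29.5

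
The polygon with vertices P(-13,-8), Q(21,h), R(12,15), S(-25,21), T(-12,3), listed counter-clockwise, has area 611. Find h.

8

Write out the shoelace sum; only the two edges meeting at Q involve h:
2·Area = [((-13)·h − 21·(-8)) + (21·15 − 12·h)] + 939
       = -25·h + 1422 = 1222
⇒ h = 8.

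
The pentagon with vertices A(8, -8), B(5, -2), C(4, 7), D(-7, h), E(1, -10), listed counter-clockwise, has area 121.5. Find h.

-5

The doubled signed area Σ (x_i y_{i+1} − x_{i+1} y_i) is linear in h.
With h=0 it equals 258; the coefficient of h is 3 (from the two edges through D).
So 3·h + 258 = 2·121.5 = 243 ⇒ h = -5.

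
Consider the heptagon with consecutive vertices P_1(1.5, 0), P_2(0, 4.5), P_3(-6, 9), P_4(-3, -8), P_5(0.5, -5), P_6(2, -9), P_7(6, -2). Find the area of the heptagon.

Σ = (6.75) + (27) + (75) + (19) + (5.5) + (50) + (3) = 186.25
Area = |Σ|/2 = 93.125.

93.125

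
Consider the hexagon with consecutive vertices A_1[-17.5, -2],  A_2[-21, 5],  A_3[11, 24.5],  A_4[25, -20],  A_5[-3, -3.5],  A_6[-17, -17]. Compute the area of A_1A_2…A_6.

975.5

Σ = (-129.5) + (-569.5) + (-832.5) + (-147.5) + (-8.5) + (-263.5) = -1951
Area = |Σ|/2 = 975.5.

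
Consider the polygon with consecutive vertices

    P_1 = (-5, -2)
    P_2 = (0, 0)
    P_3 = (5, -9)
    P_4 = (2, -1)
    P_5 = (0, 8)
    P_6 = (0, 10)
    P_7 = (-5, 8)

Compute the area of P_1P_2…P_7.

Apply the shoelace (surveyor's) formula: 2A = Σ (x_i·y_{i+1} − x_{i+1}·y_i), indices taken mod 7.
Σ = (0) + (0) + (13) + (16) + (0) + (50) + (50) = 129
Area = |Σ|/2 = 64.5.

64.5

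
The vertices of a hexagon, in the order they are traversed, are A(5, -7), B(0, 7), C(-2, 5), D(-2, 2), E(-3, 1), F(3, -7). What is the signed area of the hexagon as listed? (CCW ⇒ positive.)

Cross-terms: 35, 14, 6, 4, 18, 14  ⇒  Σ = 91
Signed area = Σ/2 = 45.5 (positive ⇒ counter-clockwise traversal).

45.5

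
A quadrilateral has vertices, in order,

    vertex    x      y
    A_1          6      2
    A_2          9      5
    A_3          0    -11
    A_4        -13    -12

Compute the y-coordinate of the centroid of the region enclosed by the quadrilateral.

-1169/184

Apply the shoelace formula. First the cross-terms c_i = x_i·y_{i+1} − x_{i+1}·y_i:
  12, -99, -143, 46  ⇒  2A = -184, A = -92.
Then Σ (y_i + y_{i+1})·c_i = 3507, so ȳ = 3507 / (6·(-92)) = -1169/184.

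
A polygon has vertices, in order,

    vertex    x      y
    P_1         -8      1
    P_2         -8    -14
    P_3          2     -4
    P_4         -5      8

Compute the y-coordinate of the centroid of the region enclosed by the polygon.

-425/141

Apply the shoelace formula. First the cross-terms c_i = x_i·y_{i+1} − x_{i+1}·y_i:
  120, 60, -4, 59  ⇒  2A = 235, A = 117.5.
Then Σ (y_i + y_{i+1})·c_i = -2125, so ȳ = -2125 / (6·117.5) = -425/141.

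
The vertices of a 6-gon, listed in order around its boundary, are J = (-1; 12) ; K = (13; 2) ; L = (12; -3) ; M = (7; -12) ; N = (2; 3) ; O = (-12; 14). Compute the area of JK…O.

Apply the shoelace formula: 2A = Σ (x_i·y_{i+1} − x_{i+1}·y_i), indices taken mod 6.
Σ = (-158) + (-63) + (-123) + (45) + (64) + (-130) = -365
Area = |Σ|/2 = 182.5.

182.5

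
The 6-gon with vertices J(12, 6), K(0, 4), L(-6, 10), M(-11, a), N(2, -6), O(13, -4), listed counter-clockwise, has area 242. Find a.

-5

The doubled signed area Σ (x_i y_{i+1} − x_{i+1} y_i) is linear in a.
With a=0 it equals 444; the coefficient of a is -8 (from the two edges through M).
So -8·a + 444 = 2·242 = 484 ⇒ a = -5.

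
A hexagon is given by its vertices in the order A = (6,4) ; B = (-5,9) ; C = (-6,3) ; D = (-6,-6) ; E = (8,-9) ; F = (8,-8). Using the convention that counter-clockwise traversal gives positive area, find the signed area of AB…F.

178.5

Apply the surveyor's formula: 2A = Σ (x_i·y_{i+1} − x_{i+1}·y_i), indices taken mod 6.
Cross-terms: 74, 39, 54, 102, 8, 80  ⇒  Σ = 357
Signed area = Σ/2 = 178.5 (positive ⇒ counter-clockwise traversal).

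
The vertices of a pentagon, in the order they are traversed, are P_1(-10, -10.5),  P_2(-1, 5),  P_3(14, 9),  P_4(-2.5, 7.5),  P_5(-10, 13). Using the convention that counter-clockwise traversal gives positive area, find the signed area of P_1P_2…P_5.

132.75

Apply the surveyor's formula: 2A = Σ (x_i·y_{i+1} − x_{i+1}·y_i), indices taken mod 5.
Cross-terms: -60.5, -79, 127.5, 42.5, 235  ⇒  Σ = 265.5
Signed area = Σ/2 = 132.75 (positive ⇒ counter-clockwise traversal).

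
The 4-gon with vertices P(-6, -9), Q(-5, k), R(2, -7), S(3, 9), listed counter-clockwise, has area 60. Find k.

Write out the shoelace sum; only the two edges meeting at Q involve k:
2·Area = [((-6)·k − (-5)·(-9)) + ((-5)·(-7) − 2·k)] + 66
       = -8·k + 56 = 120
⇒ k = -8.

-8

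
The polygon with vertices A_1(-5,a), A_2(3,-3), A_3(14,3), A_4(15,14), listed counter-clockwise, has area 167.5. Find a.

4

Write out the shoelace sum; only the two edges meeting at A_1 involve a:
2·Area = [(15·a − (-5)·14) + ((-5)·(-3) − 3·a)] + 202
       = 12·a + 287 = 335
⇒ a = 4.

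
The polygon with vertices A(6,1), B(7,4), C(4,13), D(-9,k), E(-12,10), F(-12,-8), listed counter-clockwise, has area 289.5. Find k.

13

Write out the shoelace sum; only the two edges meeting at D involve k:
2·Area = [(4·k − (-9)·13) + ((-9)·10 − (-12)·k)] + 344
       = 16·k + 371 = 579
⇒ k = 13.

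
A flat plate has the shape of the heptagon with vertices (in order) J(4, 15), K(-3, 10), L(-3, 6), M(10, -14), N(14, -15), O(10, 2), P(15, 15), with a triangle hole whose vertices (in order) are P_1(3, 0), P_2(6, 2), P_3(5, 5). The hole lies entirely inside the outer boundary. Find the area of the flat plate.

Outer boundary:
J→K: (4)(10) − (-3)(15) = 85
K→L: (-3)(6) − (-3)(10) = 12
L→M: (-3)(-14) − (10)(6) = -18
M→N: (10)(-15) − (14)(-14) = 46
N→O: (14)(2) − (10)(-15) = 178
O→P: (10)(15) − (15)(2) = 120
P→J: (15)(15) − (4)(15) = 165
Σ = 588
Area = |Σ|/2 = 294.
Hole:
P_1→P_2: (3)(2) − (6)(0) = 6
P_2→P_3: (6)(5) − (5)(2) = 20
P_3→P_1: (5)(0) − (3)(5) = -15
Σ = 11
Area = |Σ|/2 = 5.5.
Net area = 294 − 5.5 = 288.5.

288.5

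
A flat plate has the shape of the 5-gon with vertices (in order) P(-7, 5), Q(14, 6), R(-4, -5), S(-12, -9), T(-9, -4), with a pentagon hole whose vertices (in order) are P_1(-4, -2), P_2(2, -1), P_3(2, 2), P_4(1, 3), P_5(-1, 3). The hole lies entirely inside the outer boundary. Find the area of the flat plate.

125

Outer boundary:
Apply the shoelace (surveyor's) formula: 2A = Σ (x_i·y_{i+1} − x_{i+1}·y_i), indices taken mod 5.
Cross-terms: -112, -46, -24, -33, -73  ⇒  Σ = -288
Area = |Σ|/2 = 144.
Hole:
P_1→P_2: (-4)(-1) − (2)(-2) = 8
P_2→P_3: (2)(2) − (2)(-1) = 6
P_3→P_4: (2)(3) − (1)(2) = 4
P_4→P_5: (1)(3) − (-1)(3) = 6
P_5→P_1: (-1)(-2) − (-4)(3) = 14
Σ = 38
Area = |Σ|/2 = 19.
Net area = 144 − 19 = 125.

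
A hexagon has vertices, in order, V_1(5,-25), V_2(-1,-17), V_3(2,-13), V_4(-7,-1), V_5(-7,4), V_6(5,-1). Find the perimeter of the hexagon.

72

|V_1V_2| = √((-6)² + (8)²) = √100 = 10
|V_2V_3| = √((3)² + (4)²) = √25 = 5
|V_3V_4| = √((-9)² + (12)²) = √225 = 15
|V_4V_5| = √((0)² + (5)²) = √25 = 5
|V_5V_6| = √((12)² + (-5)²) = √169 = 13
|V_6V_1| = √((0)² + (-24)²) = √576 = 24
Perimeter = 10 + 5 + 15 + 5 + 13 + 24 = 72.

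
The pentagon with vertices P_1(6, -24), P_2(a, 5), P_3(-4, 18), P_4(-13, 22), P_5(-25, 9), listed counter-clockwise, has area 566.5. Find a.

The doubled signed area Σ (x_i y_{i+1} − x_{i+1} y_i) is linear in a.
With a=0 it equals 1175; the coefficient of a is 42 (from the two edges through P_2).
So 42·a + 1175 = 2·566.5 = 1133 ⇒ a = -1.

-1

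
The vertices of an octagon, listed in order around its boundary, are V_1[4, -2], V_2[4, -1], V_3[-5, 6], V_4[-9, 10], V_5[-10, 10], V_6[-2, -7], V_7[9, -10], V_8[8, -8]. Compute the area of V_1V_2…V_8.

V_1→V_2: (4)(-1) − (4)(-2) = 4
V_2→V_3: (4)(6) − (-5)(-1) = 19
V_3→V_4: (-5)(10) − (-9)(6) = 4
V_4→V_5: (-9)(10) − (-10)(10) = 10
V_5→V_6: (-10)(-7) − (-2)(10) = 90
V_6→V_7: (-2)(-10) − (9)(-7) = 83
V_7→V_8: (9)(-8) − (8)(-10) = 8
V_8→V_1: (8)(-2) − (4)(-8) = 16
Σ = 234
Area = |Σ|/2 = 117.

117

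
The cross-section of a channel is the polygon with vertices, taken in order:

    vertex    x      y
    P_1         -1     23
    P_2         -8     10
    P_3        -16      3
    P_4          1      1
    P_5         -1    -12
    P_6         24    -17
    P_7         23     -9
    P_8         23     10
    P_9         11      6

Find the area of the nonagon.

742

Apply the surveyor's formula: 2A = Σ (x_i·y_{i+1} − x_{i+1}·y_i), indices taken mod 9.
Cross-terms: 174, 136, -19, -11, 305, 175, 437, 28, 259  ⇒  Σ = 1484
Area = |Σ|/2 = 742.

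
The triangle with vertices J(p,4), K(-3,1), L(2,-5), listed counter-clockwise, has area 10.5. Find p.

-2

Write out the shoelace sum; only the two edges meeting at J involve p:
2·Area = [(2·4 − p·(-5)) + (p·1 − (-3)·4)] + 13
       = 6·p + 33 = 21
⇒ p = -2.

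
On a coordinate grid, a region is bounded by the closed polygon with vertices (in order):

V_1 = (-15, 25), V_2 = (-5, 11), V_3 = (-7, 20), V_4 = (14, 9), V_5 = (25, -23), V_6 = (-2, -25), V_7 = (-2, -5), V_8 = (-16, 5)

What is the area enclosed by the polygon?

1039.5

V_1→V_2: (-15)(11) − (-5)(25) = -40
V_2→V_3: (-5)(20) − (-7)(11) = -23
V_3→V_4: (-7)(9) − (14)(20) = -343
V_4→V_5: (14)(-23) − (25)(9) = -547
V_5→V_6: (25)(-25) − (-2)(-23) = -671
V_6→V_7: (-2)(-5) − (-2)(-25) = -40
V_7→V_8: (-2)(5) − (-16)(-5) = -90
V_8→V_1: (-16)(25) − (-15)(5) = -325
Σ = -2079
Area = |Σ|/2 = 1039.5.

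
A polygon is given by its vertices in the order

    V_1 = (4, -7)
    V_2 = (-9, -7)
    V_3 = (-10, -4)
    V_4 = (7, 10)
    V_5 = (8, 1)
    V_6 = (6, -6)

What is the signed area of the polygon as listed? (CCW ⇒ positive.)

Σ = (-91) + (-34) + (-72) + (-73) + (-54) + (-18) = -342
Signed area = Σ/2 = -171 (negative ⇒ clockwise traversal).

-171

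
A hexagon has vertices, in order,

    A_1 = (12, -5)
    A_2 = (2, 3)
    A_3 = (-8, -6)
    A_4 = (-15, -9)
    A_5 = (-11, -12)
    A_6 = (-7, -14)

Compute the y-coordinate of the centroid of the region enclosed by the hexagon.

Apply the shoelace (surveyor's) formula. First the cross-terms c_i = x_i·y_{i+1} − x_{i+1}·y_i:
  46, 12, -18, 81, 70, 203  ⇒  2A = 394, A = 197.
Then Σ (y_i + y_{i+1})·c_i = -7236, so ȳ = -7236 / (6·197) = -1206/197.

-1206/197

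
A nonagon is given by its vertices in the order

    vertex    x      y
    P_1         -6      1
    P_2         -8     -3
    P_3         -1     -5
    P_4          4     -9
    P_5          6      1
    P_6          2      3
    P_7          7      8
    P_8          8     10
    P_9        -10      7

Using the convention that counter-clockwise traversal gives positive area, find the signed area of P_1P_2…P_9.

Apply the shoelace (surveyor's) formula: 2A = Σ (x_i·y_{i+1} − x_{i+1}·y_i), indices taken mod 9.
Σ = (26) + (37) + (29) + (58) + (16) + (-5) + (6) + (156) + (32) = 355
Signed area = Σ/2 = 177.5 (positive ⇒ counter-clockwise traversal).

177.5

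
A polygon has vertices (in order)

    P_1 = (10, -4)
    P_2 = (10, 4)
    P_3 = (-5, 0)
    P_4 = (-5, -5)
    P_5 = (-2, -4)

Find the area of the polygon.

Apply the surveyor's formula: 2A = Σ (x_i·y_{i+1} − x_{i+1}·y_i), indices taken mod 5.
Σ = (80) + (20) + (25) + (10) + (48) = 183
Area = |Σ|/2 = 91.5.

91.5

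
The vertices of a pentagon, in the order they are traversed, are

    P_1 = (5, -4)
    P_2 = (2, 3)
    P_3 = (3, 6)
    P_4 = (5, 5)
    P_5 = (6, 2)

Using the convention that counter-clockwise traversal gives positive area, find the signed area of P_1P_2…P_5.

-21.5

Σ = (23) + (3) + (-15) + (-20) + (-34) = -43
Signed area = Σ/2 = -21.5 (negative ⇒ clockwise traversal).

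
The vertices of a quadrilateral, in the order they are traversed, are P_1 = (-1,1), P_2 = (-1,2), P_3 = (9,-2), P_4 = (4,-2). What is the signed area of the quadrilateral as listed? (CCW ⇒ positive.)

Apply Gauss's area formula: 2A = Σ (x_i·y_{i+1} − x_{i+1}·y_i), indices taken mod 4.
Σ = (-1) + (-16) + (-10) + (2) = -25
Signed area = Σ/2 = -12.5 (negative ⇒ clockwise traversal).

-12.5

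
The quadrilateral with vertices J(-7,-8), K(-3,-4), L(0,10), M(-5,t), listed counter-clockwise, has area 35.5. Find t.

The doubled signed area Σ (x_i y_{i+1} − x_{i+1} y_i) is linear in t.
With t=0 it equals 64; the coefficient of t is 7 (from the two edges through M).
So 7·t + 64 = 2·35.5 = 71 ⇒ t = 1.

1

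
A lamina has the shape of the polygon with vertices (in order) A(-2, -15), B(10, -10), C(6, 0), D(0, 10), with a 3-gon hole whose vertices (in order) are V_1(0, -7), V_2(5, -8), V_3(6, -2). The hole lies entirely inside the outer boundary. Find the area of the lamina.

139.5

Outer boundary:
Apply Gauss's area formula: 2A = Σ (x_i·y_{i+1} − x_{i+1}·y_i), indices taken mod 4.
Σ = (170) + (60) + (60) + (20) = 310
Area = |Σ|/2 = 155.
Hole:
Apply the shoelace formula: 2A = Σ (x_i·y_{i+1} − x_{i+1}·y_i), indices taken mod 3.
V_1→V_2: (0)(-8) − (5)(-7) = 35
V_2→V_3: (5)(-2) − (6)(-8) = 38
V_3→V_1: (6)(-7) − (0)(-2) = -42
Σ = 31
Area = |Σ|/2 = 15.5.
Net area = 155 − 15.5 = 139.5.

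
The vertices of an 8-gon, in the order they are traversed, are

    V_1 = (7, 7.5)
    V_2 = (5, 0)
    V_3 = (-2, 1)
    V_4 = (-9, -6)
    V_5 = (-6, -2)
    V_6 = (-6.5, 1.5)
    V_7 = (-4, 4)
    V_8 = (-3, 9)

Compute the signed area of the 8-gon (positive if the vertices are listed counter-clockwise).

Cross-terms: -37.5, 5, 21, -18, -22, -20, -24, -85.5  ⇒  Σ = -181
Signed area = Σ/2 = -90.5 (negative ⇒ clockwise traversal).

-90.5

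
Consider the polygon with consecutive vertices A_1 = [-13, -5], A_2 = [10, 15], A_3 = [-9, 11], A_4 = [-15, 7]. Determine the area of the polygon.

Apply the shoelace formula: 2A = Σ (x_i·y_{i+1} − x_{i+1}·y_i), indices taken mod 4.
A_1→A_2: (-13)(15) − (10)(-5) = -145
A_2→A_3: (10)(11) − (-9)(15) = 245
A_3→A_4: (-9)(7) − (-15)(11) = 102
A_4→A_1: (-15)(-5) − (-13)(7) = 166
Σ = 368
Area = |Σ|/2 = 184.

184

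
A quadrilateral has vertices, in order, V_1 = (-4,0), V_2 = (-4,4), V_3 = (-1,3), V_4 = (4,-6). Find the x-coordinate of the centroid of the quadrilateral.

-25/27

Apply the surveyor's formula. First the cross-terms c_i = x_i·y_{i+1} − x_{i+1}·y_i:
  -16, -8, -6, -24  ⇒  2A = -54, A = -27.
Then Σ (x_i + x_{i+1})·c_i = 150, so x̄ = 150 / (6·(-27)) = -25/27.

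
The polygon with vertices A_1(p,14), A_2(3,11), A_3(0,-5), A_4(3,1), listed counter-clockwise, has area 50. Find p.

10

Write out the shoelace sum; only the two edges meeting at A_1 involve p:
2·Area = [(3·14 − p·1) + (p·11 − 3·14)] + 0
       = 10·p + 0 = 100
⇒ p = 10.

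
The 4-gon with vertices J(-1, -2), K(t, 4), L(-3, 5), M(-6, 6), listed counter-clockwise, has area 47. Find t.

Write out the shoelace sum; only the two edges meeting at K involve t:
2·Area = [((-1)·4 − t·(-2)) + (t·5 − (-3)·4)] + 30
       = 7·t + 38 = 94
⇒ t = 8.

8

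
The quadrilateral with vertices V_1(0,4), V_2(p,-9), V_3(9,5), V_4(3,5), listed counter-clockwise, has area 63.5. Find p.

The doubled signed area Σ (x_i y_{i+1} − x_{i+1} y_i) is linear in p.
With p=0 it equals 123; the coefficient of p is 1 (from the two edges through V_2).
So 1·p + 123 = 2·63.5 = 127 ⇒ p = 4.

4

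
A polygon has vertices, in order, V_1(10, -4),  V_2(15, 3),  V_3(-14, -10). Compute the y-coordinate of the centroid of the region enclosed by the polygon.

-11/3

Apply Gauss's area formula. First the cross-terms c_i = x_i·y_{i+1} − x_{i+1}·y_i:
  90, -108, 156  ⇒  2A = 138, A = 69.
Then Σ (y_i + y_{i+1})·c_i = -1518, so ȳ = -1518 / (6·69) = -11/3.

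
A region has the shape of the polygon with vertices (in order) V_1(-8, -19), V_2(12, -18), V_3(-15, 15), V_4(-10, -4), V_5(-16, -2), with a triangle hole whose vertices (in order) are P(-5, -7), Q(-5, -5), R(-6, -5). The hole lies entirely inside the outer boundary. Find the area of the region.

367

Outer boundary:
Apply the surveyor's formula: 2A = Σ (x_i·y_{i+1} − x_{i+1}·y_i), indices taken mod 5.
Σ = (372) + (-90) + (210) + (-44) + (288) = 736
Area = |Σ|/2 = 368.
Hole:
Cross-terms: -10, -5, 17  ⇒  Σ = 2
Area = |Σ|/2 = 1.
Net area = 368 − 1 = 367.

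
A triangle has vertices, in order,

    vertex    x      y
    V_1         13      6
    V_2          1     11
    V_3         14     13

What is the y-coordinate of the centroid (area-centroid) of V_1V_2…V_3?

Apply the surveyor's formula. First the cross-terms c_i = x_i·y_{i+1} − x_{i+1}·y_i:
  137, -141, -85  ⇒  2A = -89, A = -44.5.
Then Σ (y_i + y_{i+1})·c_i = -2670, so ȳ = -2670 / (6·(-44.5)) = 10.

10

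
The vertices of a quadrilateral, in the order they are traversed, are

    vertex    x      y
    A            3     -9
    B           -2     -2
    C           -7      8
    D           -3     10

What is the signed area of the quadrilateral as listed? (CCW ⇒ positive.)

-51.5

Apply the surveyor's formula: 2A = Σ (x_i·y_{i+1} − x_{i+1}·y_i), indices taken mod 4.
A→B: (3)(-2) − (-2)(-9) = -24
B→C: (-2)(8) − (-7)(-2) = -30
C→D: (-7)(10) − (-3)(8) = -46
D→A: (-3)(-9) − (3)(10) = -3
Σ = -103
Signed area = Σ/2 = -51.5 (negative ⇒ clockwise traversal).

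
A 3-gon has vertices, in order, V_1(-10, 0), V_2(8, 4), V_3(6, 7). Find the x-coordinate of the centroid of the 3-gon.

4/3

Apply Gauss's area formula. First the cross-terms c_i = x_i·y_{i+1} − x_{i+1}·y_i:
  -40, 32, 70  ⇒  2A = 62, A = 31.
Then Σ (x_i + x_{i+1})·c_i = 248, so x̄ = 248 / (6·31) = 4/3.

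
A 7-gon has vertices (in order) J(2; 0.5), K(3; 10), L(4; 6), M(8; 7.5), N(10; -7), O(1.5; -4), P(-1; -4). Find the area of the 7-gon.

J→K: (2)(10) − (3)(0.5) = 18.5
K→L: (3)(6) − (4)(10) = -22
L→M: (4)(7.5) − (8)(6) = -18
M→N: (8)(-7) − (10)(7.5) = -131
N→O: (10)(-4) − (1.5)(-7) = -29.5
O→P: (1.5)(-4) − (-1)(-4) = -10
P→J: (-1)(0.5) − (2)(-4) = 7.5
Σ = -184.5
Area = |Σ|/2 = 92.25.

92.25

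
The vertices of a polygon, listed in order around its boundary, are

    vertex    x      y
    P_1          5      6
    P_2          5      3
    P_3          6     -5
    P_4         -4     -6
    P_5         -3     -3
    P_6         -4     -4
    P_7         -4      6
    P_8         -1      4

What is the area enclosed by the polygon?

98

Apply the shoelace formula: 2A = Σ (x_i·y_{i+1} − x_{i+1}·y_i), indices taken mod 8.
Σ = (-15) + (-43) + (-56) + (-6) + (0) + (-40) + (-10) + (-26) = -196
Area = |Σ|/2 = 98.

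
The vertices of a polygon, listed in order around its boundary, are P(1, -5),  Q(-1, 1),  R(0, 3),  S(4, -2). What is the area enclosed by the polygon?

P→Q: (1)(1) − (-1)(-5) = -4
Q→R: (-1)(3) − (0)(1) = -3
R→S: (0)(-2) − (4)(3) = -12
S→P: (4)(-5) − (1)(-2) = -18
Σ = -37
Area = |Σ|/2 = 18.5.

18.5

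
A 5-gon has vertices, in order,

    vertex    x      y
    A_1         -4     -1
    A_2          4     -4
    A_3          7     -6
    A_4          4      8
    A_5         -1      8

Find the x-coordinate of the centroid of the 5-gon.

293/177

Apply the shoelace formula. First the cross-terms c_i = x_i·y_{i+1} − x_{i+1}·y_i:
  20, 4, 80, 40, 33  ⇒  2A = 177, A = 88.5.
Then Σ (x_i + x_{i+1})·c_i = 879, so x̄ = 879 / (6·88.5) = 293/177.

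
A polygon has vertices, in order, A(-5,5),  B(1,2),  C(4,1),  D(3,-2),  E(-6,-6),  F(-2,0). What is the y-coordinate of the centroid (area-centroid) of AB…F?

-49/85

Apply Gauss's area formula. First the cross-terms c_i = x_i·y_{i+1} − x_{i+1}·y_i:
  -15, -7, -11, -30, -12, -10  ⇒  2A = -85, A = -42.5.
Then Σ (y_i + y_{i+1})·c_i = 147, so ȳ = 147 / (6·(-42.5)) = -49/85.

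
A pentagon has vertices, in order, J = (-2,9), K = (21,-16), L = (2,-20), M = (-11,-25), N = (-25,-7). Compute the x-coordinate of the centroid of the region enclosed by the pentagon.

Apply the shoelace formula. First the cross-terms c_i = x_i·y_{i+1} − x_{i+1}·y_i:
  -157, -388, -270, -548, -239  ⇒  2A = -1602, A = -801.
Then Σ (x_i + x_{i+1})·c_i = 16704, so x̄ = 16704 / (6·(-801)) = -928/267.

-928/267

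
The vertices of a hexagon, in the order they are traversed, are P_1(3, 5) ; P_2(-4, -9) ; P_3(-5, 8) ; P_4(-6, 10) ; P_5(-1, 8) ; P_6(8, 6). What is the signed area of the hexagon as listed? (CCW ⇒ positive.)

Apply Gauss's area formula: 2A = Σ (x_i·y_{i+1} − x_{i+1}·y_i), indices taken mod 6.
Cross-terms: -7, -77, -2, -38, -70, 22  ⇒  Σ = -172
Signed area = Σ/2 = -86 (negative ⇒ clockwise traversal).

-86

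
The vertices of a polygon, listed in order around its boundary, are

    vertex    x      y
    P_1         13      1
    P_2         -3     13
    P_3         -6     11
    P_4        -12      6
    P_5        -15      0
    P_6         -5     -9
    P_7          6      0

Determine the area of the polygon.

Apply Gauss's area formula: 2A = Σ (x_i·y_{i+1} − x_{i+1}·y_i), indices taken mod 7.
Σ = (172) + (45) + (96) + (90) + (135) + (54) + (6) = 598
Area = |Σ|/2 = 299.

299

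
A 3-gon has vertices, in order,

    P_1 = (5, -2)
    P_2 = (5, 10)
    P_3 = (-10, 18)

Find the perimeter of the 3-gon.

|P_1P_2| = √((0)² + (12)²) = √144 = 12
|P_2P_3| = √((-15)² + (8)²) = √289 = 17
|P_3P_1| = √((15)² + (-20)²) = √625 = 25
Perimeter = 12 + 17 + 25 = 54.

54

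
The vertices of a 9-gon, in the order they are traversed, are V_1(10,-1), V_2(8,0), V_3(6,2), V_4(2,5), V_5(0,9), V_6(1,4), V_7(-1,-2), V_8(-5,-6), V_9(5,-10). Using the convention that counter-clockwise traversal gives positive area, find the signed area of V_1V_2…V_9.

116

Apply Gauss's area formula: 2A = Σ (x_i·y_{i+1} − x_{i+1}·y_i), indices taken mod 9.
Σ = (8) + (16) + (26) + (18) + (-9) + (2) + (-4) + (80) + (95) = 232
Signed area = Σ/2 = 116 (positive ⇒ counter-clockwise traversal).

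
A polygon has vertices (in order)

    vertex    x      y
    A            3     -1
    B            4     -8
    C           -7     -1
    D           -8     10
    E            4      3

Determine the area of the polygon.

Apply the shoelace (surveyor's) formula: 2A = Σ (x_i·y_{i+1} − x_{i+1}·y_i), indices taken mod 5.
A→B: (3)(-8) − (4)(-1) = -20
B→C: (4)(-1) − (-7)(-8) = -60
C→D: (-7)(10) − (-8)(-1) = -78
D→E: (-8)(3) − (4)(10) = -64
E→A: (4)(-1) − (3)(3) = -13
Σ = -235
Area = |Σ|/2 = 117.5.

117.5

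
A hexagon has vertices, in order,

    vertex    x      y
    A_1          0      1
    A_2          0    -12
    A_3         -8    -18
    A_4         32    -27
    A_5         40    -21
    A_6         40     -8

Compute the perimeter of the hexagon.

|A_1A_2| = √((0)² + (-13)²) = √169 = 13
|A_2A_3| = √((-8)² + (-6)²) = √100 = 10
|A_3A_4| = √((40)² + (-9)²) = √1681 = 41
|A_4A_5| = √((8)² + (6)²) = √100 = 10
|A_5A_6| = √((0)² + (13)²) = √169 = 13
|A_6A_1| = √((-40)² + (9)²) = √1681 = 41
Perimeter = 13 + 10 + 41 + 10 + 13 + 41 = 128.

128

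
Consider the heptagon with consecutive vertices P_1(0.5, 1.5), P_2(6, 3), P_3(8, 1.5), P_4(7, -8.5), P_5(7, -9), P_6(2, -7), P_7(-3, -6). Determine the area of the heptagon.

Cross-terms: -7.5, -15, -78.5, -3.5, -31, -33, -1.5  ⇒  Σ = -170
Area = |Σ|/2 = 85.

85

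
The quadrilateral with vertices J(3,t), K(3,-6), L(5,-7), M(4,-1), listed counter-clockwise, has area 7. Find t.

Write out the shoelace sum; only the two edges meeting at J involve t:
2·Area = [(4·t − 3·(-1)) + (3·(-6) − 3·t)] + 32
       = 1·t + 17 = 14
⇒ t = -3.

-3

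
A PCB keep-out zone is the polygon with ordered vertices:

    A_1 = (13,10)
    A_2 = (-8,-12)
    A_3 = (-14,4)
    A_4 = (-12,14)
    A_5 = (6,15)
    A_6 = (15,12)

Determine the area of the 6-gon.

Apply the shoelace (surveyor's) formula: 2A = Σ (x_i·y_{i+1} − x_{i+1}·y_i), indices taken mod 6.
Σ = (-76) + (-200) + (-148) + (-264) + (-153) + (-6) = -847
Area = |Σ|/2 = 423.5.

423.5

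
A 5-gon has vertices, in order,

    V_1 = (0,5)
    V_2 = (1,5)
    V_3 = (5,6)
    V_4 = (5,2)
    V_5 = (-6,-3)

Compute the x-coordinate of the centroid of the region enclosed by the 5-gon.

Apply the shoelace formula. First the cross-terms c_i = x_i·y_{i+1} − x_{i+1}·y_i:
  -5, -19, -20, -3, -30  ⇒  2A = -77, A = -38.5.
Then Σ (x_i + x_{i+1})·c_i = -136, so x̄ = -136 / (6·(-38.5)) = 136/231.

136/231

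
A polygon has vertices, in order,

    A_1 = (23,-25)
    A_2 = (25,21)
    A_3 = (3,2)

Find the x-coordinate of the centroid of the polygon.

Apply Gauss's area formula. First the cross-terms c_i = x_i·y_{i+1} − x_{i+1}·y_i:
  1108, -13, -121  ⇒  2A = 974, A = 487.
Then Σ (x_i + x_{i+1})·c_i = 49674, so x̄ = 49674 / (6·487) = 17.

17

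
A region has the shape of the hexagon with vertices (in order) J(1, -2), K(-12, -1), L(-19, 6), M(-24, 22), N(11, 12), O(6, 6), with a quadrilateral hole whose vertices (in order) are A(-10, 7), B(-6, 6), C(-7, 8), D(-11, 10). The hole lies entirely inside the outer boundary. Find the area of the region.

463.5

Outer boundary:
Σ = (-25) + (-91) + (-274) + (-530) + (-6) + (-18) = -944
Area = |Σ|/2 = 472.
Hole:
Cross-terms: -18, -6, 18, 23  ⇒  Σ = 17
Area = |Σ|/2 = 8.5.
Net area = 472 − 8.5 = 463.5.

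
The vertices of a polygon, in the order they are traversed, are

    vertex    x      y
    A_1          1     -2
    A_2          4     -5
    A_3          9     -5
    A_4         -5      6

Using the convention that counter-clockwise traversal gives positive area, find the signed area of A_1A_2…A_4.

30.5

Apply the shoelace (surveyor's) formula: 2A = Σ (x_i·y_{i+1} − x_{i+1}·y_i), indices taken mod 4.
Σ = (3) + (25) + (29) + (4) = 61
Signed area = Σ/2 = 30.5 (positive ⇒ counter-clockwise traversal).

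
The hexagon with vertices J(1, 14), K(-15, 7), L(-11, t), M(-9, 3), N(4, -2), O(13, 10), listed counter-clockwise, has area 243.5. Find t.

Write out the shoelace sum; only the two edges meeting at L involve t:
2·Area = [((-15)·t − (-11)·7) + ((-11)·3 − (-9)·t)] + 461
       = -6·t + 505 = 487
⇒ t = 3.

3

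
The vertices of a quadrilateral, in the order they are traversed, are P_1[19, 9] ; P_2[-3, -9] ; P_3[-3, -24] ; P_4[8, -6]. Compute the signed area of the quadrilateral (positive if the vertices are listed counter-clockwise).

Σ = (-144) + (45) + (210) + (186) = 297
Signed area = Σ/2 = 148.5 (positive ⇒ counter-clockwise traversal).

148.5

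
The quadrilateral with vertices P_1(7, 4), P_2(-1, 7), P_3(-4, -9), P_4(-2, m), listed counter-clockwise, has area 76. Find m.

-8

Write out the shoelace sum; only the two edges meeting at P_4 involve m:
2·Area = [((-4)·m − (-2)·(-9)) + ((-2)·4 − 7·m)] + 90
       = -11·m + 64 = 152
⇒ m = -8.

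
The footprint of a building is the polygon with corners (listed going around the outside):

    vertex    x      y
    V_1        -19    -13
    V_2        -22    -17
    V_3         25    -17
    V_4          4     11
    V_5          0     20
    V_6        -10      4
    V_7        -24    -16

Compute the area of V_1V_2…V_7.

861.5

V_1→V_2: (-19)(-17) − (-22)(-13) = 37
V_2→V_3: (-22)(-17) − (25)(-17) = 799
V_3→V_4: (25)(11) − (4)(-17) = 343
V_4→V_5: (4)(20) − (0)(11) = 80
V_5→V_6: (0)(4) − (-10)(20) = 200
V_6→V_7: (-10)(-16) − (-24)(4) = 256
V_7→V_1: (-24)(-13) − (-19)(-16) = 8
Σ = 1723
Area = |Σ|/2 = 861.5.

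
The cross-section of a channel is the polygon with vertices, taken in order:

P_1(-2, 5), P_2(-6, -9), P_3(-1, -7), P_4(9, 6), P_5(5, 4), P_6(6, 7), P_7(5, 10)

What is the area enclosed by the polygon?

Σ = (48) + (33) + (57) + (6) + (11) + (25) + (45) = 225
Area = |Σ|/2 = 112.5.

112.5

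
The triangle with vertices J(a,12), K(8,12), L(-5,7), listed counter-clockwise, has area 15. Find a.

The doubled signed area Σ (x_i y_{i+1} − x_{i+1} y_i) is linear in a.
With a=0 it equals -40; the coefficient of a is 5 (from the two edges through J).
So 5·a + -40 = 2·15 = 30 ⇒ a = 14.

14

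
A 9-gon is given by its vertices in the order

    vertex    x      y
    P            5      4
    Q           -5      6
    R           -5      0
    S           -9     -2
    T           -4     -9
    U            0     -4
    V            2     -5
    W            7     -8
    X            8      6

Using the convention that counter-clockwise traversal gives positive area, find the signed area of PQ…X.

157

Apply Gauss's area formula: 2A = Σ (x_i·y_{i+1} − x_{i+1}·y_i), indices taken mod 9.
Σ = (50) + (30) + (10) + (73) + (16) + (8) + (19) + (106) + (2) = 314
Signed area = Σ/2 = 157 (positive ⇒ counter-clockwise traversal).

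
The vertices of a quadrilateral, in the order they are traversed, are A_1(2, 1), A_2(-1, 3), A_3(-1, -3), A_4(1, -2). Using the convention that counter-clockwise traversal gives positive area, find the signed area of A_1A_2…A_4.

11.5

A_1→A_2: (2)(3) − (-1)(1) = 7
A_2→A_3: (-1)(-3) − (-1)(3) = 6
A_3→A_4: (-1)(-2) − (1)(-3) = 5
A_4→A_1: (1)(1) − (2)(-2) = 5
Σ = 23
Signed area = Σ/2 = 11.5 (positive ⇒ counter-clockwise traversal).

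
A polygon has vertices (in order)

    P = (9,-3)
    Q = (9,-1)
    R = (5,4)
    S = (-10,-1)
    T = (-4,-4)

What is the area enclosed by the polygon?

Σ = (18) + (41) + (35) + (36) + (48) = 178
Area = |Σ|/2 = 89.

89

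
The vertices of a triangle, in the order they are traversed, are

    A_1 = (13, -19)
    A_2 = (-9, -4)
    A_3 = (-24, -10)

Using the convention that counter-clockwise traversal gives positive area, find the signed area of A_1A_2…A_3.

Apply the shoelace formula: 2A = Σ (x_i·y_{i+1} − x_{i+1}·y_i), indices taken mod 3.
Σ = (-223) + (-6) + (586) = 357
Signed area = Σ/2 = 178.5 (positive ⇒ counter-clockwise traversal).

178.5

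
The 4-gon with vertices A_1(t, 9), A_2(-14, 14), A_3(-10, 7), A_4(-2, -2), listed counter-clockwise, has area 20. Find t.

Write out the shoelace sum; only the two edges meeting at A_1 involve t:
2·Area = [((-2)·9 − t·(-2)) + (t·14 − (-14)·9)] + 76
       = 16·t + 184 = 40
⇒ t = -9.

-9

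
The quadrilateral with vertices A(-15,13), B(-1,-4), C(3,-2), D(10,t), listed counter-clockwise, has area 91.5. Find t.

-3

Write out the shoelace sum; only the two edges meeting at D involve t:
2·Area = [(3·t − 10·(-2)) + (10·13 − (-15)·t)] + 87
       = 18·t + 237 = 183
⇒ t = -3.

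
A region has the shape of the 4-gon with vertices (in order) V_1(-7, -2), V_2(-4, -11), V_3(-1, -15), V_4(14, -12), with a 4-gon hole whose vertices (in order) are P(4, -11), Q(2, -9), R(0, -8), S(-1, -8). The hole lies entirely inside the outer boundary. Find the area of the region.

111.5

Outer boundary:
Σ = (69) + (49) + (222) + (-112) = 228
Area = |Σ|/2 = 114.
Hole:
Apply the shoelace (surveyor's) formula: 2A = Σ (x_i·y_{i+1} − x_{i+1}·y_i), indices taken mod 4.
Σ = (-14) + (-16) + (-8) + (43) = 5
Area = |Σ|/2 = 2.5.
Net area = 114 − 2.5 = 111.5.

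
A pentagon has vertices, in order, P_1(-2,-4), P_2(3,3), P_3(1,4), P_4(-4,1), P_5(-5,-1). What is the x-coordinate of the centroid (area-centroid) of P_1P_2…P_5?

-72/59

Apply the surveyor's formula. First the cross-terms c_i = x_i·y_{i+1} − x_{i+1}·y_i:
  6, 9, 17, 9, 18  ⇒  2A = 59, A = 29.5.
Then Σ (x_i + x_{i+1})·c_i = -216, so x̄ = -216 / (6·29.5) = -72/59.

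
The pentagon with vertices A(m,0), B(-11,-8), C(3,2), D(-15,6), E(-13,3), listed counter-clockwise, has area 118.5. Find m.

Write out the shoelace sum; only the two edges meeting at A involve m:
2·Area = [((-13)·0 − m·3) + (m·(-8) − (-11)·0)] + 83
       = -11·m + 83 = 237
⇒ m = -14.

-14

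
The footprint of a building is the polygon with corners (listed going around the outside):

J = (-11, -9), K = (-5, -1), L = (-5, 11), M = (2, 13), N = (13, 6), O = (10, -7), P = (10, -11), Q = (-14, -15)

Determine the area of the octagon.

Apply Gauss's area formula: 2A = Σ (x_i·y_{i+1} − x_{i+1}·y_i), indices taken mod 8.
Σ = (-34) + (-60) + (-87) + (-157) + (-151) + (-40) + (-304) + (-39) = -872
Area = |Σ|/2 = 436.

436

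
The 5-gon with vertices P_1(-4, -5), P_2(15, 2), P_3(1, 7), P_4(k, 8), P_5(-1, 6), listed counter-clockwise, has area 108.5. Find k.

Write out the shoelace sum; only the two edges meeting at P_4 involve k:
2·Area = [(1·8 − k·7) + (k·6 − (-1)·8)] + 199
       = -1·k + 215 = 217
⇒ k = -2.

-2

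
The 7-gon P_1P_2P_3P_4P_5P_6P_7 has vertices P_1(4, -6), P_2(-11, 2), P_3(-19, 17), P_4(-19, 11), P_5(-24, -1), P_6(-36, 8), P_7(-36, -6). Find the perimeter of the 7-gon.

|P_1P_2| = √((-15)² + (8)²) = √289 = 17
|P_2P_3| = √((-8)² + (15)²) = √289 = 17
|P_3P_4| = √((0)² + (-6)²) = √36 = 6
|P_4P_5| = √((-5)² + (-12)²) = √169 = 13
|P_5P_6| = √((-12)² + (9)²) = √225 = 15
|P_6P_7| = √((0)² + (-14)²) = √196 = 14
|P_7P_1| = √((40)² + (0)²) = √1600 = 40
Perimeter = 17 + 17 + 6 + 13 + 15 + 14 + 40 = 122.

122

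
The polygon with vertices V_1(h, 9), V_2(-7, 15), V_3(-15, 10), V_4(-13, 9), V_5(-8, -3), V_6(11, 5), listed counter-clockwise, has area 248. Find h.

8

The doubled signed area Σ (x_i y_{i+1} − x_{i+1} y_i) is linear in h.
With h=0 it equals 416; the coefficient of h is 10 (from the two edges through V_1).
So 10·h + 416 = 2·248 = 496 ⇒ h = 8.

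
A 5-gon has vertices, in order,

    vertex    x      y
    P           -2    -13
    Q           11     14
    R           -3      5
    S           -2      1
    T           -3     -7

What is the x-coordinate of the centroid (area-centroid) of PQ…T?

2

Apply Gauss's area formula. First the cross-terms c_i = x_i·y_{i+1} − x_{i+1}·y_i:
  115, 97, 7, 17, 25  ⇒  2A = 261, A = 130.5.
Then Σ (x_i + x_{i+1})·c_i = 1566, so x̄ = 1566 / (6·130.5) = 2.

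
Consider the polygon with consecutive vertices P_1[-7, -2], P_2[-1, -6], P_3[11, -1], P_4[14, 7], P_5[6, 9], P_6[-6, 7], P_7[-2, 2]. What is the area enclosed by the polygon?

199

Apply the shoelace formula: 2A = Σ (x_i·y_{i+1} − x_{i+1}·y_i), indices taken mod 7.
P_1→P_2: (-7)(-6) − (-1)(-2) = 40
P_2→P_3: (-1)(-1) − (11)(-6) = 67
P_3→P_4: (11)(7) − (14)(-1) = 91
P_4→P_5: (14)(9) − (6)(7) = 84
P_5→P_6: (6)(7) − (-6)(9) = 96
P_6→P_7: (-6)(2) − (-2)(7) = 2
P_7→P_1: (-2)(-2) − (-7)(2) = 18
Σ = 398
Area = |Σ|/2 = 199.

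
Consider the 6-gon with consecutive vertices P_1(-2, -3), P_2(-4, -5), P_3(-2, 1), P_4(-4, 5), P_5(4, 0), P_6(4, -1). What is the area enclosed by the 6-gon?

30

Apply the surveyor's formula: 2A = Σ (x_i·y_{i+1} − x_{i+1}·y_i), indices taken mod 6.
Σ = (-2) + (-14) + (-6) + (-20) + (-4) + (-14) = -60
Area = |Σ|/2 = 30.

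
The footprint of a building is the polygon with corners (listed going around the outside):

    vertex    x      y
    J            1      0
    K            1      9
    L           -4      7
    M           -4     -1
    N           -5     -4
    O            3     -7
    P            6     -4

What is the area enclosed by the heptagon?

88

Apply Gauss's area formula: 2A = Σ (x_i·y_{i+1} − x_{i+1}·y_i), indices taken mod 7.
Cross-terms: 9, 43, 32, 11, 47, 30, 4  ⇒  Σ = 176
Area = |Σ|/2 = 88.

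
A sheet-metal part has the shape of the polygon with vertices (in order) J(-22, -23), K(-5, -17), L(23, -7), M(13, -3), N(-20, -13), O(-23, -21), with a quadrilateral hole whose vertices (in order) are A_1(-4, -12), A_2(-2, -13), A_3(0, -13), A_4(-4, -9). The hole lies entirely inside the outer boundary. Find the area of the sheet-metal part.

Outer boundary:
Apply the shoelace formula: 2A = Σ (x_i·y_{i+1} − x_{i+1}·y_i), indices taken mod 6.
J→K: (-22)(-17) − (-5)(-23) = 259
K→L: (-5)(-7) − (23)(-17) = 426
L→M: (23)(-3) − (13)(-7) = 22
M→N: (13)(-13) − (-20)(-3) = -229
N→O: (-20)(-21) − (-23)(-13) = 121
O→J: (-23)(-23) − (-22)(-21) = 67
Σ = 666
Area = |Σ|/2 = 333.
Hole:
Apply the surveyor's formula: 2A = Σ (x_i·y_{i+1} − x_{i+1}·y_i), indices taken mod 4.
A_1→A_2: (-4)(-13) − (-2)(-12) = 28
A_2→A_3: (-2)(-13) − (0)(-13) = 26
A_3→A_4: (0)(-9) − (-4)(-13) = -52
A_4→A_1: (-4)(-12) − (-4)(-9) = 12
Σ = 14
Area = |Σ|/2 = 7.
Net area = 333 − 7 = 326.

326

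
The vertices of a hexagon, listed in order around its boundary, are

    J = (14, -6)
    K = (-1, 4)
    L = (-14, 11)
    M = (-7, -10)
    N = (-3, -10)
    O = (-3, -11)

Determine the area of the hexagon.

Σ = (50) + (45) + (217) + (40) + (3) + (172) = 527
Area = |Σ|/2 = 263.5.

263.5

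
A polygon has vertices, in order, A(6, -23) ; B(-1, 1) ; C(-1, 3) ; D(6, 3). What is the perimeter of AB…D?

60

|AB| = √((-7)² + (24)²) = √625 = 25
|BC| = √((0)² + (2)²) = √4 = 2
|CD| = √((7)² + (0)²) = √49 = 7
|DA| = √((0)² + (-26)²) = √676 = 26
Perimeter = 25 + 2 + 7 + 26 = 60.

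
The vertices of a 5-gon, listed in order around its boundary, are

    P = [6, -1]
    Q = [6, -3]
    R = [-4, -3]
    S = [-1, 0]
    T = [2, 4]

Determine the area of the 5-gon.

37.5

Apply the surveyor's formula: 2A = Σ (x_i·y_{i+1} − x_{i+1}·y_i), indices taken mod 5.
Cross-terms: -12, -30, -3, -4, -26  ⇒  Σ = -75
Area = |Σ|/2 = 37.5.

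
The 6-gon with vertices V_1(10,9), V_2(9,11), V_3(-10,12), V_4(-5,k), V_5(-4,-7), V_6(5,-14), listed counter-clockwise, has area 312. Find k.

-1

Write out the shoelace sum; only the two edges meeting at V_4 involve k:
2·Area = [((-10)·k − (-5)·12) + ((-5)·(-7) − (-4)·k)] + 523
       = -6·k + 618 = 624
⇒ k = -1.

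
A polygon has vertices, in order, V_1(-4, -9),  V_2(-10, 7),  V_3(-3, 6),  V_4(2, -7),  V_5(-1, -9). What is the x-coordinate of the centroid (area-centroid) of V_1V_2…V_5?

Apply the shoelace (surveyor's) formula. First the cross-terms c_i = x_i·y_{i+1} − x_{i+1}·y_i:
  -118, -39, 9, -25, -27  ⇒  2A = -200, A = -100.
Then Σ (x_i + x_{i+1})·c_i = 2260, so x̄ = 2260 / (6·(-100)) = -113/30.

-113/30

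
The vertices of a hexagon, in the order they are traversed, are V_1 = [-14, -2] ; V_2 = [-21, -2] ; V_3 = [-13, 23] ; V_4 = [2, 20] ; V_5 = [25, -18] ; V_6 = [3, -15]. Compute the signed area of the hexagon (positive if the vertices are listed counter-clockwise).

-951

Apply Gauss's area formula: 2A = Σ (x_i·y_{i+1} − x_{i+1}·y_i), indices taken mod 6.
Cross-terms: -14, -509, -306, -536, -321, -216  ⇒  Σ = -1902
Signed area = Σ/2 = -951 (negative ⇒ clockwise traversal).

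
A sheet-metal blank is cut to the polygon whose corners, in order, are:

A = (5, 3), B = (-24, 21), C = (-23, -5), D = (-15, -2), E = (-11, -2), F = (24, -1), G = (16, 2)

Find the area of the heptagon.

Apply the shoelace (surveyor's) formula: 2A = Σ (x_i·y_{i+1} − x_{i+1}·y_i), indices taken mod 7.
Σ = (177) + (603) + (-29) + (8) + (59) + (64) + (38) = 920
Area = |Σ|/2 = 460.

460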